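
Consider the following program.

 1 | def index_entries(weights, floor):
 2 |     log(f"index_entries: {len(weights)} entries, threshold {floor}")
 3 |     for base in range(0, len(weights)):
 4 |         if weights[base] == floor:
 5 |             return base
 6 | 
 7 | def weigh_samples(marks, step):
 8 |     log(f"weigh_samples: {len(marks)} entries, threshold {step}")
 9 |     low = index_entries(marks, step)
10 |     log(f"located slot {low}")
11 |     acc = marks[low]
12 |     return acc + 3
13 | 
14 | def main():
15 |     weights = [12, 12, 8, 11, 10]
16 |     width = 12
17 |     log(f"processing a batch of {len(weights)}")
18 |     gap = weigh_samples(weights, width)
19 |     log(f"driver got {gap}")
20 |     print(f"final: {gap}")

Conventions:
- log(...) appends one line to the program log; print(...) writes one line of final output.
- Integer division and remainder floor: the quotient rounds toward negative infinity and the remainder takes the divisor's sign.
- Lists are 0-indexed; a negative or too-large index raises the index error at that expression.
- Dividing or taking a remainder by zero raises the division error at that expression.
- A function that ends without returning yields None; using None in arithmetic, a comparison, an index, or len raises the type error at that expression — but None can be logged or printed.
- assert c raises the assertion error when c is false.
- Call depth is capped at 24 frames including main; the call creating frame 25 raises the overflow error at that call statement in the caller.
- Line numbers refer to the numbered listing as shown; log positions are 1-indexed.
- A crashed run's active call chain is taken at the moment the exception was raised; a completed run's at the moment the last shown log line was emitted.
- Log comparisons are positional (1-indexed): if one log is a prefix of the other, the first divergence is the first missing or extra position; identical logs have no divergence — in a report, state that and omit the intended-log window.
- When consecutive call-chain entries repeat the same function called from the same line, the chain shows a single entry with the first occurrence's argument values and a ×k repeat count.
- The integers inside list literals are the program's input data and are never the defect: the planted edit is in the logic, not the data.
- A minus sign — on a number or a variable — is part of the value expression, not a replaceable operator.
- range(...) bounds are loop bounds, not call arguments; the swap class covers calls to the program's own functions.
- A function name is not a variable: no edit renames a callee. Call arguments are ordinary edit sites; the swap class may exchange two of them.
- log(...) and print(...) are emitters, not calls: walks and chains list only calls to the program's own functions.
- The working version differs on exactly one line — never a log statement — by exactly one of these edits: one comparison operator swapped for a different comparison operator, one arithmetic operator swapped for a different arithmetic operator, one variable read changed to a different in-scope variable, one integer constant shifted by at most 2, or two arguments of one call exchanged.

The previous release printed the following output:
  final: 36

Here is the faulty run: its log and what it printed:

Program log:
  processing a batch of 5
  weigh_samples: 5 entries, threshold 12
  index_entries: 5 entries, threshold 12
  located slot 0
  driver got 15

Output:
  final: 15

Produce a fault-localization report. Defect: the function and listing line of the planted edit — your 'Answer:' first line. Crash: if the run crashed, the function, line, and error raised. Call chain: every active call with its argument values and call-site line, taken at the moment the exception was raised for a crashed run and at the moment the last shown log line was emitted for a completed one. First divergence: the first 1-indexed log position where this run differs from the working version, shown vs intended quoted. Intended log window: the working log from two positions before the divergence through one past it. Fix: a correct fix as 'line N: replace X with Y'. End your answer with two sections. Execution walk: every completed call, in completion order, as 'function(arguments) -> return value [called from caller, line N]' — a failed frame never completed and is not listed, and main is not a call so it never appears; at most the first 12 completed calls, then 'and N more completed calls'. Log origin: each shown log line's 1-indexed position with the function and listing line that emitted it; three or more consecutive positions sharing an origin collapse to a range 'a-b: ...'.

Answer: the defect is in weigh_samples at line 12.
Core observation: Everything matches until log position 5, which reads 'driver got 15' in place of 'driver got 36'.
Call chain: main.
First divergence: position 5 — the shown line 'driver got 15' should read 'driver got 36'.
Intended log window:
  3: index_entries: 5 entries, threshold 12
  4: located slot 0
  5: driver got 36
Execution walk:
  index_entries([12, 12, 8, 11, 10], 12) -> 0  [called from weigh_samples, line 9]
  weigh_samples([12, 12, 8, 11, 10], 12) -> 15  [called from main, line 18]
Log origins:
  1: logged in main at line 17
  2: logged in weigh_samples at line 8
  3: logged in index_entries at line 2
  4: logged in weigh_samples at line 10
  5: logged in main at line 19
A correct fix: line 12: replace `+` with `*`.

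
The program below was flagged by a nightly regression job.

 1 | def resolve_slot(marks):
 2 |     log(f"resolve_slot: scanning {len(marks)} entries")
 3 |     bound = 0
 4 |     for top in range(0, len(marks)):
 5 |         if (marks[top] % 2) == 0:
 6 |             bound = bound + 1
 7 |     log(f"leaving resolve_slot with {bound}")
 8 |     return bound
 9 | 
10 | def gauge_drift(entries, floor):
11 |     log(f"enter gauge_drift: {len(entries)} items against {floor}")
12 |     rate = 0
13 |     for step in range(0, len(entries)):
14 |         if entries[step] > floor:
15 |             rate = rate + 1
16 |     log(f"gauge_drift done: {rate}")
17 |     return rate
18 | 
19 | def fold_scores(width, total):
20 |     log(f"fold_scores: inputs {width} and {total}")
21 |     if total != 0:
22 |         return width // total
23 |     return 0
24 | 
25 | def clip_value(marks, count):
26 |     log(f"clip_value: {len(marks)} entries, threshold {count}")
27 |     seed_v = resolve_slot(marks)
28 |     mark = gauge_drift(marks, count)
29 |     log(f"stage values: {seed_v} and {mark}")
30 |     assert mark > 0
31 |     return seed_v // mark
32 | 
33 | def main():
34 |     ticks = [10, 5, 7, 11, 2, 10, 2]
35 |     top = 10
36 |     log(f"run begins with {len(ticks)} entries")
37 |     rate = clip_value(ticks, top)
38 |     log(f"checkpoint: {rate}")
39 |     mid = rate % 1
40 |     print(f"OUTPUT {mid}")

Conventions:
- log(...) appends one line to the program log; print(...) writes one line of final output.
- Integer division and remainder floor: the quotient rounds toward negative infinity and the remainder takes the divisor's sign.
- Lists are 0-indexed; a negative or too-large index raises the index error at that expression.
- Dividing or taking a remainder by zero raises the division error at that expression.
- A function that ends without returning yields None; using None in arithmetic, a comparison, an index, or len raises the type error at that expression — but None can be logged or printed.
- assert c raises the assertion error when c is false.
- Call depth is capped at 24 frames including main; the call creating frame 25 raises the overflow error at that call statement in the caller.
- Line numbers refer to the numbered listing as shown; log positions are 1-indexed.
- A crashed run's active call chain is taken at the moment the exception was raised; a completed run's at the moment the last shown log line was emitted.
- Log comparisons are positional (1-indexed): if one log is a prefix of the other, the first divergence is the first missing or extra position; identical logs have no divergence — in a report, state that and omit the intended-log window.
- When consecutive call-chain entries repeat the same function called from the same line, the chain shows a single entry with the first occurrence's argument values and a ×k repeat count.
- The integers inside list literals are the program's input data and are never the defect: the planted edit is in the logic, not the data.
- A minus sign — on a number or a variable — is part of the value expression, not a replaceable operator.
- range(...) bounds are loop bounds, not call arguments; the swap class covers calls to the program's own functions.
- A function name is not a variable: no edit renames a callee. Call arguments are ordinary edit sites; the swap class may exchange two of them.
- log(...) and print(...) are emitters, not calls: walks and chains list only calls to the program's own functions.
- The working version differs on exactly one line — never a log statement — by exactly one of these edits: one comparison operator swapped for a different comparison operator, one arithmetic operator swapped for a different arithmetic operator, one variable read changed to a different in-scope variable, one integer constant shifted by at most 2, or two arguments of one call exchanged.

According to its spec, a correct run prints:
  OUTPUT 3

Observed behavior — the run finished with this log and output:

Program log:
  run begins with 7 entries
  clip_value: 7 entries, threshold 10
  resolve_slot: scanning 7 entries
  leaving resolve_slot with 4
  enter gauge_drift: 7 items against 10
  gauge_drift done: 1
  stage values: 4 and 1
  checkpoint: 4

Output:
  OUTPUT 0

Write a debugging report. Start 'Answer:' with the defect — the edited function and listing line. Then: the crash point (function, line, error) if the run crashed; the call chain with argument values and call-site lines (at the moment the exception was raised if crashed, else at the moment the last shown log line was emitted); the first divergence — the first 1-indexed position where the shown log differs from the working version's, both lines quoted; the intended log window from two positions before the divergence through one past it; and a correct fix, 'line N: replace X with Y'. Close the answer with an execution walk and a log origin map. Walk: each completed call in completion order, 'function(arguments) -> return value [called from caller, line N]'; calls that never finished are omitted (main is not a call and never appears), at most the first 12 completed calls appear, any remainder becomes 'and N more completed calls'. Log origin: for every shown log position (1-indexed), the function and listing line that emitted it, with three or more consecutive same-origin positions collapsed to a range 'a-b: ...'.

Answer: the defect is in main at line 39.
Core observation: The two runs log identically and part ways only at the printed values.
Call chain: main.
First divergence: there is none — every log position agrees.
Execution walk:
  resolve_slot([10, 5, 7, 11, 2, 10, 2]) -> 4  [called from clip_value, line 27]
  gauge_drift([10, 5, 7, 11, 2, 10, 2], 10) -> 1  [called from clip_value, line 28]
  clip_value([10, 5, 7, 11, 2, 10, 2], 10) -> 4  [called from main, line 37]
Origin of each log line:
  1: emitted by main (line 36)
  2: emitted by clip_value (line 26)
  3: emitted by resolve_slot (line 2)
  4: emitted by resolve_slot (line 7)
  5: emitted by gauge_drift (line 11)
  6: emitted by gauge_drift (line 16)
  7: emitted by clip_value (line 29)
  8: emitted by main (line 38)
A correct fix: line 39: replace `%` with `-`.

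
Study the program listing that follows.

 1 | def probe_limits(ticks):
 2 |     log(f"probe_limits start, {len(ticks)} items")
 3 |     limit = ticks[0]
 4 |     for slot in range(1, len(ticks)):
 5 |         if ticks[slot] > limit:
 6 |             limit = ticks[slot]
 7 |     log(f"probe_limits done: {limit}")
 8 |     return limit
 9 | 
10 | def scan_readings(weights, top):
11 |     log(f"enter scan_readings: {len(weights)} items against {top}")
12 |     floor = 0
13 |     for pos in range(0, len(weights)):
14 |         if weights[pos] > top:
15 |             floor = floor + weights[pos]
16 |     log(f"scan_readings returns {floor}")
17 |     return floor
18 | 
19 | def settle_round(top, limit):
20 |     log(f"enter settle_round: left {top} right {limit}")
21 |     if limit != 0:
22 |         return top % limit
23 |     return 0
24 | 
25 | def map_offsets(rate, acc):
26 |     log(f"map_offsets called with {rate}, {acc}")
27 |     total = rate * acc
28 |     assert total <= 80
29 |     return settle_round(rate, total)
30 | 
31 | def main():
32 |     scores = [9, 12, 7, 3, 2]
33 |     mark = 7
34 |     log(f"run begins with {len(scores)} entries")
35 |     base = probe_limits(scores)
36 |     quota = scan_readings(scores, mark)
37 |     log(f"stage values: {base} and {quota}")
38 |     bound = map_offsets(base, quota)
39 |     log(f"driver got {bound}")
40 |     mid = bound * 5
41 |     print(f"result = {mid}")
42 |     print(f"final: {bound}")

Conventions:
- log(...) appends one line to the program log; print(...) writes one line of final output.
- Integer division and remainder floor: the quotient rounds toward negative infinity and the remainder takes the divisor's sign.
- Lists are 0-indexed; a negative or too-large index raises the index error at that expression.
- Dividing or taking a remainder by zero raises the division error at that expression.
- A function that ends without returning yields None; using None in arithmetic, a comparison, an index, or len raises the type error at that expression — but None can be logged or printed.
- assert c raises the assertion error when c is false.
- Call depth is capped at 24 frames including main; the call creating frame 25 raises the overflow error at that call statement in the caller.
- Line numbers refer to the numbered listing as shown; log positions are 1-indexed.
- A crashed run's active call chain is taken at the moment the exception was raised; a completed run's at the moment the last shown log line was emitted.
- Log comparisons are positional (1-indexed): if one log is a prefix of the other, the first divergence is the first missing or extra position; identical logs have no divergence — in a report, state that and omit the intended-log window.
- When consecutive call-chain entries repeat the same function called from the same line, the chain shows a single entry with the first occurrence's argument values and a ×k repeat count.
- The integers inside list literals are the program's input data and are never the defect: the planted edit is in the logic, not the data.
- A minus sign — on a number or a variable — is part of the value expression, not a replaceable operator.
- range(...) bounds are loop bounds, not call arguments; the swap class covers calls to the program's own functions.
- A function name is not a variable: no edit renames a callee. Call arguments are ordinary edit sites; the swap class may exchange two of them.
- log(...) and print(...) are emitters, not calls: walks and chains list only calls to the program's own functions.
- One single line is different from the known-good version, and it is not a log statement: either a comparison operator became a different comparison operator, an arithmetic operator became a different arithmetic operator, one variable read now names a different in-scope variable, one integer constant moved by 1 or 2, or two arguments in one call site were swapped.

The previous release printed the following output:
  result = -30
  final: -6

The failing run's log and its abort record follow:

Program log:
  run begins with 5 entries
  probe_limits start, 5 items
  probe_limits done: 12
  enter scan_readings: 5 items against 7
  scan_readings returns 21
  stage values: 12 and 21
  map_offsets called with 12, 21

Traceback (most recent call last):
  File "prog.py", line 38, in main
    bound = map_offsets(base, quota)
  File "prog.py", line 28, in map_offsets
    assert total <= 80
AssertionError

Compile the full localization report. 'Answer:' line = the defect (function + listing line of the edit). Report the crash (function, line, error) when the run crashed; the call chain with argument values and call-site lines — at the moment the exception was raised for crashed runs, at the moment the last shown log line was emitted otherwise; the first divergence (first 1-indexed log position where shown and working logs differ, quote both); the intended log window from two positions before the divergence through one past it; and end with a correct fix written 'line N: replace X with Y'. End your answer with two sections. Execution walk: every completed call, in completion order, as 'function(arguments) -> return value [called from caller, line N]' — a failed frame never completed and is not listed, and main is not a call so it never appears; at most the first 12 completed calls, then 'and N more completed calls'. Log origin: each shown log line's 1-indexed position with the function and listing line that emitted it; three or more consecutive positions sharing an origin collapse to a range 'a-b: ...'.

Answer: the defect is in map_offsets at line 27.
Core observation: After 7 matching log lines the faulty run goes silent, while the working version continues with 'enter settle_round: left 12 right -9'.
Crash: map_offsets, line 28, AssertionError.
Call chain: main -> map_offsets(12, 21) (called at line 38).
First divergence: position 8 — the faulty run's log ends after 7 lines; the working version continues with 'enter settle_round: left 12 right -9'.
Intended log window:
  6: stage values: 12 and 21
  7: map_offsets called with 12, 21
  8: enter settle_round: left 12 right -9
  9: driver got -6
Execution walk:
  probe_limits([9, 12, 7, 3, 2]) -> 12  [called from main, line 35]
  scan_readings([9, 12, 7, 3, 2], 7) -> 21  [called from main, line 36]
Log origin:
  1: logged in main at line 34
  2: logged in probe_limits at line 2
  3: logged in probe_limits at line 7
  4: logged in scan_readings at line 11
  5: logged in scan_readings at line 16
  6: logged in main at line 37
  7: logged in map_offsets at line 26
A correct fix: line 27: replace `*` with `-`.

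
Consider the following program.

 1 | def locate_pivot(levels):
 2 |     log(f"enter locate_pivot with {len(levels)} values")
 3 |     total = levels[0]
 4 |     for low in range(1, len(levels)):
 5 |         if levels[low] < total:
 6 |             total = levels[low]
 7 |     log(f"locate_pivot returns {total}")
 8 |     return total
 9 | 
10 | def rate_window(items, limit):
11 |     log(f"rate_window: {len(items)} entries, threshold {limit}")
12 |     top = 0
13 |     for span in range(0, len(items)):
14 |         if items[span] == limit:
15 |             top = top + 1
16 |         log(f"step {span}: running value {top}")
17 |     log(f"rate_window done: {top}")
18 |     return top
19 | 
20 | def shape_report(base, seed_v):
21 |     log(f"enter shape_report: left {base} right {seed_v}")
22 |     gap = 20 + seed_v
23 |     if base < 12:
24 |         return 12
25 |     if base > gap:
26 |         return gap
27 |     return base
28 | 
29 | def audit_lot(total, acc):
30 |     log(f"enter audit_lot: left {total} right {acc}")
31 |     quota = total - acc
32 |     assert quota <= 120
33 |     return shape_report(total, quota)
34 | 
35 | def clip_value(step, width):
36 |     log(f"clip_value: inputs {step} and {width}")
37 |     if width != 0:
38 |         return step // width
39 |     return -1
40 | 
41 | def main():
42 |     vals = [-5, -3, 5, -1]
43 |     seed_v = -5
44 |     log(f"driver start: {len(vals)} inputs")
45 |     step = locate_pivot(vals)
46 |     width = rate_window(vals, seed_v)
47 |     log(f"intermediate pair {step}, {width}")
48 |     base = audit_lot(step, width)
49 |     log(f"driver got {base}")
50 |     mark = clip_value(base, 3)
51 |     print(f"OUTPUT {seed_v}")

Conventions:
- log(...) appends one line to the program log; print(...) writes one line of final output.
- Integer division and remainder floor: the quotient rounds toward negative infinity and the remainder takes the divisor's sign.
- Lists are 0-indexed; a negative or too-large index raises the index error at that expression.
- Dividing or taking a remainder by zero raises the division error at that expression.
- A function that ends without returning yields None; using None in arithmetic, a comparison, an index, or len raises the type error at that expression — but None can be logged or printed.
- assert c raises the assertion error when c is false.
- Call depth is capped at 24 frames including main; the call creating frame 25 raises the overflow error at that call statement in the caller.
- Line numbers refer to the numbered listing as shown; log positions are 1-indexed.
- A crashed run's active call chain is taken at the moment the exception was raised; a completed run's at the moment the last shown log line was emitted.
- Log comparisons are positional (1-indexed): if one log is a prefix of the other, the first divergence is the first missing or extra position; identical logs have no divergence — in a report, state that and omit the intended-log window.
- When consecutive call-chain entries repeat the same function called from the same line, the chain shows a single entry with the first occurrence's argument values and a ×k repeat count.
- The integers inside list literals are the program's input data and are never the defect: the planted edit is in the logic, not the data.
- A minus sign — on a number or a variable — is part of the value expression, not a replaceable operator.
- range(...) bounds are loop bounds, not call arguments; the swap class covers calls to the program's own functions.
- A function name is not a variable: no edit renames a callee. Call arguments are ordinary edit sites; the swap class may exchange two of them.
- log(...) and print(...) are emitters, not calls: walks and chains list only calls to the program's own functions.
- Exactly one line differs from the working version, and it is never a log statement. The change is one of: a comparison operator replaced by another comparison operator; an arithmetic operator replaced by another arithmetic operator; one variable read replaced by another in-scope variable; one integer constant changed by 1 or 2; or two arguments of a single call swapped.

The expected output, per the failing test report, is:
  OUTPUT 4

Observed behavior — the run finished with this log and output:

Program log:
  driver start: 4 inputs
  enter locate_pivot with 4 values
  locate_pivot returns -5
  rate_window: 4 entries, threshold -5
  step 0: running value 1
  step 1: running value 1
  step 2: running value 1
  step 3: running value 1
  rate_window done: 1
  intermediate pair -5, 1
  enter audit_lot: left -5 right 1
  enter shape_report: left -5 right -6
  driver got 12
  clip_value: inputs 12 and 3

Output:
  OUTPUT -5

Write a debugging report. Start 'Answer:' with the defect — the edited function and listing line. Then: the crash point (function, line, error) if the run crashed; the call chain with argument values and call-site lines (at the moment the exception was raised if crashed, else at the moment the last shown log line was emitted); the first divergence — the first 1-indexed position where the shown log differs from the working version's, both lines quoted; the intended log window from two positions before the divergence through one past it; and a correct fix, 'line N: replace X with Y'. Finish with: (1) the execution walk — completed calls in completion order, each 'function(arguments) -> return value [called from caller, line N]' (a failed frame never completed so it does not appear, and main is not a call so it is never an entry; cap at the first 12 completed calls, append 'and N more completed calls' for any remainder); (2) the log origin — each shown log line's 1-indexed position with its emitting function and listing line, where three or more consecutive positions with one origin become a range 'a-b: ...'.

Answer: the defect is in main at line 51.
The tell: Log streams are identical — the defect surfaces only in the printed output.
Call chain: main -> clip_value(12, 3) (called at line 50).
First divergence: none (the log streams are identical).
Execution walk:
  locate_pivot([-5, -3, 5, -1]) -> -5  [called from main, line 45]
  rate_window([-5, -3, 5, -1], -5) -> 1  [called from main, line 46]
  shape_report(-5, -6) -> 12  [called from audit_lot, line 33]
  audit_lot(-5, 1) -> 12  [called from main, line 48]
  clip_value(12, 3) -> 4  [called from main, line 50]
Log origins:
  1: from main, line 44
  2: from locate_pivot, line 2
  3: from locate_pivot, line 7
  4: from rate_window, line 11
  5-8: from rate_window, line 16
  9: from rate_window, line 17
  10: from main, line 47
  11: from audit_lot, line 30
  12: from shape_report, line 21
  13: from main, line 49
  14: from clip_value, line 36
A correct fix: line 51: replace `seed_v` with `mark`.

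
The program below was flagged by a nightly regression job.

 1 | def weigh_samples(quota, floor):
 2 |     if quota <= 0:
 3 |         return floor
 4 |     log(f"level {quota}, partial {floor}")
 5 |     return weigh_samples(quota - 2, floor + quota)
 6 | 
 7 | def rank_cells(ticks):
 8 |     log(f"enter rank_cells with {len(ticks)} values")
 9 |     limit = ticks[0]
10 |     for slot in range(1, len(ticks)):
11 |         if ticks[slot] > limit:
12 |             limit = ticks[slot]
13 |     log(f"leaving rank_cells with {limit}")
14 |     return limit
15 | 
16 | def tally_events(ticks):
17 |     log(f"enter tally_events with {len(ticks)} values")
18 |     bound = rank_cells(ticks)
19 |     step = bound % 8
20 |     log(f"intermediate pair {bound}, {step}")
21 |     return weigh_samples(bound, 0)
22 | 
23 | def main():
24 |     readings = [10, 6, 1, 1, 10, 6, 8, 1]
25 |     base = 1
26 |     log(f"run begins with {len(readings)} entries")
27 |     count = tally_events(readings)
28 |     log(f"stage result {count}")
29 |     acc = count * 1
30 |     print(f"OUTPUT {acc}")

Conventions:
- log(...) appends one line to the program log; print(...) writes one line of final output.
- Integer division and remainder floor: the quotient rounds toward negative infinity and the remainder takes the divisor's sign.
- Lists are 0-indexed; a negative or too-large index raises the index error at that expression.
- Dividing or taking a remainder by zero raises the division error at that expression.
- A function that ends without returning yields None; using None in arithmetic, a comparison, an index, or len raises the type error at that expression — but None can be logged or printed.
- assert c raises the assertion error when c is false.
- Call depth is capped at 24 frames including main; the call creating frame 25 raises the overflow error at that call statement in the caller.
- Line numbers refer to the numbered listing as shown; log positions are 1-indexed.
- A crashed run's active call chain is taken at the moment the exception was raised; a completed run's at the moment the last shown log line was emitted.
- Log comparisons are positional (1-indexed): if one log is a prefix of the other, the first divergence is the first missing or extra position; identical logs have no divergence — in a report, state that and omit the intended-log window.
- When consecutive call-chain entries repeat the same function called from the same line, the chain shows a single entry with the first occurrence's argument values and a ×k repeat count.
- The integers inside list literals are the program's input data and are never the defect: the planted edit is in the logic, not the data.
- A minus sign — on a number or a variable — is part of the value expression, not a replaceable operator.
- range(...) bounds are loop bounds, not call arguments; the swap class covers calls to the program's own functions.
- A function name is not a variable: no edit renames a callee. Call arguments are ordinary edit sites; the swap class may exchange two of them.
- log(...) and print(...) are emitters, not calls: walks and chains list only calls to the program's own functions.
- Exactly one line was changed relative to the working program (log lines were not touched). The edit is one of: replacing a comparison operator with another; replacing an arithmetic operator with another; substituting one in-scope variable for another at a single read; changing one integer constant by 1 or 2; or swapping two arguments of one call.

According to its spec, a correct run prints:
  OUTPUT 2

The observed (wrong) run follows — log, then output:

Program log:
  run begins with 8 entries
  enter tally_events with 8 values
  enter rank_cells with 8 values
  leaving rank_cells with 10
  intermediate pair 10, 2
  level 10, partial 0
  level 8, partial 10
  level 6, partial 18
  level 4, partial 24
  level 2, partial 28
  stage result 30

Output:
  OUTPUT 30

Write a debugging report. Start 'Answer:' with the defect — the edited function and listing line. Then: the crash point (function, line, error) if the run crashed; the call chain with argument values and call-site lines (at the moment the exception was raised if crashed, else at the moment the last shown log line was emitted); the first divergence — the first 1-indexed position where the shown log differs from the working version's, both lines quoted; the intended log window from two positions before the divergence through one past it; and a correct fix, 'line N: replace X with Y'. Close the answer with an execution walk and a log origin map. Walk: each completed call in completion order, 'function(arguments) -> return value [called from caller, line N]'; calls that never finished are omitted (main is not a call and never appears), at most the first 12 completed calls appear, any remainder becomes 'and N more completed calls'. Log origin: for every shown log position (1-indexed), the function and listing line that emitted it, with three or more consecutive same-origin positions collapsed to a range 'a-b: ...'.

Answer: the defect is in tally_events at line 21.
Core observation: The earliest visible damage is log position 6 — 'level 10, partial 0' rather than the intended 'level 2, partial 0'.
Call chain: main.
First divergence: position 6; shown 'level 10, partial 0' vs intended 'level 2, partial 0'.
Intended log window:
  4: leaving rank_cells with 10
  5: intermediate pair 10, 2
  6: level 2, partial 0
  7: stage result 2
Execution walk:
  rank_cells([10, 6, 1, 1, 10, 6, 8, 1]) -> 10  [called from tally_events, line 18]
  weigh_samples(0, 30) -> 30  [called from weigh_samples, line 5]
  weigh_samples(2, 28) -> 30  [called from weigh_samples, line 5]
  weigh_samples(4, 24) -> 30  [called from weigh_samples, line 5]
  weigh_samples(6, 18) -> 30  [called from weigh_samples, line 5]
  weigh_samples(8, 10) -> 30  [called from weigh_samples, line 5]
  weigh_samples(10, 0) -> 30  [called from tally_events, line 21]
  tally_events([10, 6, 1, 1, 10, 6, 8, 1]) -> 30  [called from main, line 27]
Log line origins:
  1: from main, line 26
  2: from tally_events, line 17
  3: from rank_cells, line 8
  4: from rank_cells, line 13
  5: from tally_events, line 20
  6-10: from weigh_samples, line 4
  11: from main, line 28
A correct fix: line 21: replace `bound` with `step`.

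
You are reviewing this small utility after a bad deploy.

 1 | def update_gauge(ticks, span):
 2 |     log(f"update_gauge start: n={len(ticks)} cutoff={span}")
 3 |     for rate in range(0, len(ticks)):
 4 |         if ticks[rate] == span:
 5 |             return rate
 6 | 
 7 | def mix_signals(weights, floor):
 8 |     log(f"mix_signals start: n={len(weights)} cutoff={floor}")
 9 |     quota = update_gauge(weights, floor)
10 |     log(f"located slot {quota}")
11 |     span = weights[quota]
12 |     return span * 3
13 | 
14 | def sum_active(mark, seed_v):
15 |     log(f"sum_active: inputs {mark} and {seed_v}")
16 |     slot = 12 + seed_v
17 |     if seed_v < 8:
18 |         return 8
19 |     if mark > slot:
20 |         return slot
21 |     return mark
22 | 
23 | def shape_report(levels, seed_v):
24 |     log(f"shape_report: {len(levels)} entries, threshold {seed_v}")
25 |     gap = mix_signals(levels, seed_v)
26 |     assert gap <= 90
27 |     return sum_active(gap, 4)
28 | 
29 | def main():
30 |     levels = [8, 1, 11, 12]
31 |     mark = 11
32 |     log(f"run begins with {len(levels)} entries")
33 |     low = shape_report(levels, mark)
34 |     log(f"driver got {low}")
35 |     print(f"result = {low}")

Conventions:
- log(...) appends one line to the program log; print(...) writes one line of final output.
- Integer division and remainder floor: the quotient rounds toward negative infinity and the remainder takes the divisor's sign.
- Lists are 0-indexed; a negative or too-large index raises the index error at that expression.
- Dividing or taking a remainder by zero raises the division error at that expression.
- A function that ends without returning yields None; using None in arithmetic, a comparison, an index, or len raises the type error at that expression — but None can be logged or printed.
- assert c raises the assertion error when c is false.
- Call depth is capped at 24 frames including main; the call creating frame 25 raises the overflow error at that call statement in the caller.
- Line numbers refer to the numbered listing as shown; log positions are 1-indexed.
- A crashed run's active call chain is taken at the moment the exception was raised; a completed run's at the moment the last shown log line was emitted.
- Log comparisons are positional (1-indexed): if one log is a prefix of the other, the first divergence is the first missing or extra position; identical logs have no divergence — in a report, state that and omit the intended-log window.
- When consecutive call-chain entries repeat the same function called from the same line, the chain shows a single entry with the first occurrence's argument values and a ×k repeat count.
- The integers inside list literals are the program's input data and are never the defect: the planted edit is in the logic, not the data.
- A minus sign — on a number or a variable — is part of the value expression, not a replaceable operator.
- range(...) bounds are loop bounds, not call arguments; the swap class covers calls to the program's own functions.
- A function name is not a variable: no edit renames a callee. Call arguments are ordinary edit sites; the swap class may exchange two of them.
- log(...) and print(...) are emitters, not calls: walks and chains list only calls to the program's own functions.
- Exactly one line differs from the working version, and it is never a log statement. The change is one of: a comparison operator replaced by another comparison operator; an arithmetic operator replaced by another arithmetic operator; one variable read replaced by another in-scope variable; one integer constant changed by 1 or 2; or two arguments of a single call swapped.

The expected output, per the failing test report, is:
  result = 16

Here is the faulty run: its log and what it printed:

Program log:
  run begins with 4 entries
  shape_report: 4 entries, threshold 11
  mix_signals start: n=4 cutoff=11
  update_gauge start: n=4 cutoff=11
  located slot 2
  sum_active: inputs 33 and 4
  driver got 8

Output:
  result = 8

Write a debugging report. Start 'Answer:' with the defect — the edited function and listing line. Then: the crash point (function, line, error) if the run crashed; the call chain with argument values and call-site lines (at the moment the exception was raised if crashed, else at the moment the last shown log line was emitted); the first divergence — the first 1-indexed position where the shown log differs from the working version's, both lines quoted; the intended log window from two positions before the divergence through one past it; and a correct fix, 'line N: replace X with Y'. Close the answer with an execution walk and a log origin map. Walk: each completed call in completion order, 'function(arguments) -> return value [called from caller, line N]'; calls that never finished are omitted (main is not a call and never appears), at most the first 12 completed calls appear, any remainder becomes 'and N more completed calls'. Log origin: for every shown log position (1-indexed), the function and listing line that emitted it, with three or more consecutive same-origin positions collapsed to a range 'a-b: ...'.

Answer: the defect is in sum_active at line 17.
Core observation: Position 7 is the first bad log line: 'driver got 8' should read 'driver got 16'.
Call chain: main.
First divergence: position 7; shown 'driver got 8' vs intended 'driver got 16'.
Intended log window:
  5: located slot 2
  6: sum_active: inputs 33 and 4
  7: driver got 16
Execution walk:
  update_gauge([8, 1, 11, 12], 11) -> 2  [called from mix_signals, line 9]
  mix_signals([8, 1, 11, 12], 11) -> 33  [called from shape_report, line 25]
  sum_active(33, 4) -> 8  [called from shape_report, line 27]
  shape_report([8, 1, 11, 12], 11) -> 8  [called from main, line 33]
Origin of each log line:
  1: logged in main at line 32
  2: logged in shape_report at line 24
  3: logged in mix_signals at line 8
  4: logged in update_gauge at line 2
  5: logged in mix_signals at line 10
  6: logged in sum_active at line 15
  7: logged in main at line 34
A correct fix: line 17: replace `seed_v` with `mark`.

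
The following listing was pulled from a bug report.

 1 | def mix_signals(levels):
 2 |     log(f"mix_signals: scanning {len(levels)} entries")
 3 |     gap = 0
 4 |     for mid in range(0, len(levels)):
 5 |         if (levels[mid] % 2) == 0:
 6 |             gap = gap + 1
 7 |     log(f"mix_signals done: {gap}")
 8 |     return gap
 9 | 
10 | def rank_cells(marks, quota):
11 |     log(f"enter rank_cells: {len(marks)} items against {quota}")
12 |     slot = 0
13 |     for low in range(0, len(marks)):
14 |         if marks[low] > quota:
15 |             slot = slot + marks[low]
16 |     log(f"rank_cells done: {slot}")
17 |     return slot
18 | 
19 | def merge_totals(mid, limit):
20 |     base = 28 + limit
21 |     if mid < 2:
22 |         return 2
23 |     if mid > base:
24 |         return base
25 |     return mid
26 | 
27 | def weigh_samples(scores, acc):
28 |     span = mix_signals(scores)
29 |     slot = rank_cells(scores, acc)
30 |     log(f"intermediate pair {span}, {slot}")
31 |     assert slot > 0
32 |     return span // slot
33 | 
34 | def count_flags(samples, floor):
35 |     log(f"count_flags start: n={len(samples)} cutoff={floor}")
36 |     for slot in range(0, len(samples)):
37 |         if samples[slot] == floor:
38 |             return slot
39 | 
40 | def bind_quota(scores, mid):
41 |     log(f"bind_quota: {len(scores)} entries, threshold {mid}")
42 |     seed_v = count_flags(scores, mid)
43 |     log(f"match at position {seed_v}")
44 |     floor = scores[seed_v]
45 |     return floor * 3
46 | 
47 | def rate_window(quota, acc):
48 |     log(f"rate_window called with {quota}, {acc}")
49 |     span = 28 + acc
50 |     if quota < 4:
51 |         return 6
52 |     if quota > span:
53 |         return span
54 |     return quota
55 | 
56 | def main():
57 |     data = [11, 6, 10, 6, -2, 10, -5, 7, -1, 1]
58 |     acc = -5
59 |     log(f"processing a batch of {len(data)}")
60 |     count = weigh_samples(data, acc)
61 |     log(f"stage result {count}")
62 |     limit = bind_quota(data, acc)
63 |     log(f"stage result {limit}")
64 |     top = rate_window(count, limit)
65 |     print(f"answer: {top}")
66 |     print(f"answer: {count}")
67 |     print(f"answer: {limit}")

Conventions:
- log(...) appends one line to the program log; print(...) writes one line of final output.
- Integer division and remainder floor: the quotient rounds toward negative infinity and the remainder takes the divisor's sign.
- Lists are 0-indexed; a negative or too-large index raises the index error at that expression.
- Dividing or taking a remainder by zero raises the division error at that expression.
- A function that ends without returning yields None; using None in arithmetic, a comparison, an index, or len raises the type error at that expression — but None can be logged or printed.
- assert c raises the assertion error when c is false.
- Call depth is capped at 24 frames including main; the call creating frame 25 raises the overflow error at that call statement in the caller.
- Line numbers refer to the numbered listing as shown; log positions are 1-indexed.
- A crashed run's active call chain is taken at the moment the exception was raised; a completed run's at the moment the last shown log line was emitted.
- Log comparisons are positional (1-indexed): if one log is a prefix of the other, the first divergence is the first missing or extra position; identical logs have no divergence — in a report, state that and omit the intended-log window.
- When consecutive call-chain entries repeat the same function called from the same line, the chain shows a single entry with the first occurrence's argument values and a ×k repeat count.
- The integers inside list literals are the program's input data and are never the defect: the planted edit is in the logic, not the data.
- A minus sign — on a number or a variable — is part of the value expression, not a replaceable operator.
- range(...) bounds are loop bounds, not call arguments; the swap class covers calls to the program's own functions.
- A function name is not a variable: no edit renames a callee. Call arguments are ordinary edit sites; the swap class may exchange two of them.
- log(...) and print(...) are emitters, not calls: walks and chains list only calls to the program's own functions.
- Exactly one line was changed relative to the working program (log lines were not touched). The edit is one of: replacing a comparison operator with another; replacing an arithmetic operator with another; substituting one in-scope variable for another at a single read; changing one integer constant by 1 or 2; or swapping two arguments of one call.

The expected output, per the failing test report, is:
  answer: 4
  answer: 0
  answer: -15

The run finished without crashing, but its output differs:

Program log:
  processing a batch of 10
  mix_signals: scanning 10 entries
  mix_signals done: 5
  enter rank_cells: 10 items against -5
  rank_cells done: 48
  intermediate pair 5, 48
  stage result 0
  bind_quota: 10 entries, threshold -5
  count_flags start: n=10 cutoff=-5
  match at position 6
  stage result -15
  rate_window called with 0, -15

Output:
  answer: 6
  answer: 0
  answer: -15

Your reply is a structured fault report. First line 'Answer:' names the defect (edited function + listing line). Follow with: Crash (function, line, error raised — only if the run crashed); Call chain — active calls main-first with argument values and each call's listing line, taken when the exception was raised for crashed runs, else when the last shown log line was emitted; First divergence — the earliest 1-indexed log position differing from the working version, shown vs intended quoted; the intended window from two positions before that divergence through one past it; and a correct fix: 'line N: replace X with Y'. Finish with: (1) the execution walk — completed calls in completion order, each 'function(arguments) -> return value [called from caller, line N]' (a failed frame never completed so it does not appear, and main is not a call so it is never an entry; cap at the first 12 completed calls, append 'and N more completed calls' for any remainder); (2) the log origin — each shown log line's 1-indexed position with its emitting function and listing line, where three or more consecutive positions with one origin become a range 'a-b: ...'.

Answer: the defect is in rate_window at line 51.
Key observation: The two runs log identically and part ways only at the printed values.
Call chain: main -> rate_window(0, -15) (called at line 64).
First divergence: none; the two logs match at every position.
Execution walk:
  mix_signals([11, 6, 10, 6, -2, 10, -5, 7, -1, 1]) -> 5  [called from weigh_samples, line 28]
  rank_cells([11, 6, 10, 6, -2, 10, -5, 7, -1, 1], -5) -> 48  [called from weigh_samples, line 29]
  weigh_samples([11, 6, 10, 6, -2, 10, -5, 7, -1, 1], -5) -> 0  [called from main, line 60]
  count_flags([11, 6, 10, 6, -2, 10, -5, 7, -1, 1], -5) -> 6  [called from bind_quota, line 42]
  bind_quota([11, 6, 10, 6, -2, 10, -5, 7, -1, 1], -5) -> -15  [called from main, line 62]
  rate_window(0, -15) -> 6  [called from main, line 64]
Log origin:
  1: logged in main at line 59
  2: logged in mix_signals at line 2
  3: logged in mix_signals at line 7
  4: logged in rank_cells at line 11
  5: logged in rank_cells at line 16
  6: logged in weigh_samples at line 30
  7: logged in main at line 61
  8: logged in bind_quota at line 41
  9: logged in count_flags at line 35
  10: logged in bind_quota at line 43
  11: logged in main at line 63
  12: logged in rate_window at line 48
A correct fix: line 51: replace `6` with `4`.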